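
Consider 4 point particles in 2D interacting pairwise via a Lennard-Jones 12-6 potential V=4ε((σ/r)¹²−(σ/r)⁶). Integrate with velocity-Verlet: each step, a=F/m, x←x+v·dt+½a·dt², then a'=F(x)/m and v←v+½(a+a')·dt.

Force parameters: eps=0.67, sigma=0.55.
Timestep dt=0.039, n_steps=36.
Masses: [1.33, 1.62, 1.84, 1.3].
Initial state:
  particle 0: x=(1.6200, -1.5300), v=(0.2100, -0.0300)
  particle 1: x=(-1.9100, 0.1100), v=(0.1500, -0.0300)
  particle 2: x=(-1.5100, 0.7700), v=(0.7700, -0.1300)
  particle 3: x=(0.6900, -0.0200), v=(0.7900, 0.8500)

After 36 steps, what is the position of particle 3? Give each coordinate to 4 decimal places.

(1.7992, 1.1709)

step 0: x0=(1.6200, -1.5300) x1=(-1.9100, 0.1100) x2=(-1.5100, 0.7700) x3=(0.6900, -0.0200)
step 1: x0=(1.6282, -1.5312) x1=(-1.9037, 0.1096) x2=(-1.4804, 0.7642) x3=(0.7208, 0.0131)
step 2: x0=(1.6364, -1.5323) x1=(-1.8963, 0.1108) x2=(-1.4517, 0.7571) x3=(0.7516, 0.0463)
step 3: x0=(1.6445, -1.5335) x1=(-1.8880, 0.1134) x2=(-1.4238, 0.7487) x3=(0.7824, 0.0794)
step 4: x0=(1.6527, -1.5346) x1=(-1.8787, 0.1173) x2=(-1.3968, 0.7391) x3=(0.8133, 0.1125)
step 5: x0=(1.6609, -1.5358) x1=(-1.8683, 0.1227) x2=(-1.3708, 0.7283) x3=(0.8441, 0.1457)
step 6: x0=(1.6691, -1.5369) x1=(-1.8569, 0.1294) x2=(-1.3457, 0.7164) x3=(0.8749, 0.1788)
step 7: x0=(1.6772, -1.5380) x1=(-1.8442, 0.1374) x2=(-1.3216, 0.7032) x3=(0.9057, 0.2119)
step 8: x0=(1.6854, -1.5391) x1=(-1.8302, 0.1469) x2=(-1.2988, 0.6887) x3=(0.9365, 0.2450)
step 9: x0=(1.6936, -1.5403) x1=(-1.8148, 0.1578) x2=(-1.2771, 0.6730) x3=(0.9674, 0.2781)
step 10: x0=(1.7017, -1.5414) x1=(-1.7978, 0.1702) x2=(-1.2569, 0.6560) x3=(0.9982, 0.3112)
step 11: x0=(1.7099, -1.5425) x1=(-1.7790, 0.1843) x2=(-1.2383, 0.6375) x3=(1.0290, 0.3443)
step 12: x0=(1.7180, -1.5436) x1=(-1.7581, 0.2001) x2=(-1.2214, 0.6175) x3=(1.0598, 0.3774)
step 13: x0=(1.7262, -1.5447) x1=(-1.7351, 0.2175) x2=(-1.2065, 0.5960) x3=(1.0906, 0.4105)
step 14: x0=(1.7344, -1.5458) x1=(-1.7103, 0.2363) x2=(-1.1932, 0.5734) x3=(1.1215, 0.4435)
step 15: x0=(1.7425, -1.5469) x1=(-1.6854, 0.2551) x2=(-1.1798, 0.5507) x3=(1.1523, 0.4766)
step 16: x0=(1.7507, -1.5480) x1=(-1.6663, 0.2705) x2=(-1.1615, 0.5310) x3=(1.1831, 0.5097)
step 17: x0=(1.7588, -1.5491) x1=(-1.6597, 0.2795) x2=(-1.1321, 0.5171) x3=(1.2139, 0.5428)
step 18: x0=(1.7670, -1.5502) x1=(-1.6615, 0.2846) x2=(-1.0953, 0.5064) x3=(1.2447, 0.5758)
step 19: x0=(1.7751, -1.5512) x1=(-1.6645, 0.2894) x2=(-1.0575, 0.4961) x3=(1.2755, 0.6089)
step 20: x0=(1.7833, -1.5523) x1=(-1.6657, 0.2947) x2=(-1.0212, 0.4853) x3=(1.3063, 0.6420)
step 21: x0=(1.7914, -1.5534) x1=(-1.6643, 0.3008) x2=(-0.9872, 0.4739) x3=(1.3371, 0.6750)
step 22: x0=(1.7996, -1.5545) x1=(-1.6603, 0.3075) x2=(-0.9556, 0.4618) x3=(1.3680, 0.7081)
step 23: x0=(1.8077, -1.5556) x1=(-1.6538, 0.3148) x2=(-0.9260, 0.4493) x3=(1.3988, 0.7412)
step 24: x0=(1.8159, -1.5567) x1=(-1.6451, 0.3225) x2=(-0.8985, 0.4364) x3=(1.4296, 0.7742)
step 25: x0=(1.8240, -1.5577) x1=(-1.6344, 0.3306) x2=(-0.8727, 0.4232) x3=(1.4604, 0.8073)
step 26: x0=(1.8322, -1.5588) x1=(-1.6217, 0.3388) x2=(-0.8487, 0.4099) x3=(1.4912, 0.8404)
step 27: x0=(1.8403, -1.5599) x1=(-1.6071, 0.3472) x2=(-0.8263, 0.3963) x3=(1.5220, 0.8734)
step 28: x0=(1.8485, -1.5610) x1=(-1.5909, 0.3558) x2=(-0.8054, 0.3827) x3=(1.5528, 0.9065)
step 29: x0=(1.8566, -1.5620) x1=(-1.5728, 0.3644) x2=(-0.7860, 0.3691) x3=(1.5836, 0.9395)
step 30: x0=(1.8648, -1.5631) x1=(-1.5531, 0.3730) x2=(-0.7682, 0.3554) x3=(1.6144, 0.9726)
step 31: x0=(1.8729, -1.5642) x1=(-1.5317, 0.3816) x2=(-0.7518, 0.3417) x3=(1.6452, 1.0056)
step 32: x0=(1.8811, -1.5652) x1=(-1.5084, 0.3900) x2=(-0.7371, 0.3282) x3=(1.6760, 1.0387)
step 33: x0=(1.8892, -1.5663) x1=(-1.4833, 0.3984) x2=(-0.7240, 0.3147) x3=(1.7068, 1.0717)
step 34: x0=(1.8974, -1.5674) x1=(-1.4562, 0.4065) x2=(-0.7126, 0.3015) x3=(1.7376, 1.1048)
step 35: x0=(1.9055, -1.5685) x1=(-1.4270, 0.4143) x2=(-0.7031, 0.2885) x3=(1.7684, 1.1378)
step 36: x0=(1.9136, -1.5695) x1=(-1.3955, 0.4217) x2=(-0.6956, 0.2759) x3=(1.7992, 1.1709)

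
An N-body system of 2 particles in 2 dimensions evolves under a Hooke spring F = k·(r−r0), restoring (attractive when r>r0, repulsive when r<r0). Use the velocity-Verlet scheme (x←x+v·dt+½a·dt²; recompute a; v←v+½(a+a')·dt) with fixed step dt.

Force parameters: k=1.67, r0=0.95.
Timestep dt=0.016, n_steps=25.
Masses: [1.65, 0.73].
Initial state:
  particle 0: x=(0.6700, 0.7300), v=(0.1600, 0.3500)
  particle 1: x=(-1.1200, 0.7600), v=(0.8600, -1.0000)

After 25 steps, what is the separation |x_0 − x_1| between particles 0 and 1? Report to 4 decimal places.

step 0: x0=(0.6700, 0.7300) x1=(-1.1200, 0.7600)
step 1: x0=(0.6725, 0.7356) x1=(-1.1060, 0.7440)
step 2: x0=(0.6747, 0.7412) x1=(-1.0915, 0.7280)
step 3: x0=(0.6767, 0.7468) x1=(-1.0765, 0.7120)
step 4: x0=(0.6785, 0.7524) x1=(-1.0611, 0.6960)
step 5: x0=(0.6801, 0.7580) x1=(-1.0452, 0.6800)
step 6: x0=(0.6816, 0.7636) x1=(-1.0288, 0.6641)
step 7: x0=(0.6828, 0.7691) x1=(-1.0120, 0.6481)
step 8: x0=(0.6838, 0.7747) x1=(-0.9948, 0.6322)
step 9: x0=(0.6846, 0.7802) x1=(-0.9771, 0.6164)
step 10: x0=(0.6853, 0.7858) x1=(-0.9590, 0.6005)
step 11: x0=(0.6857, 0.7913) x1=(-0.9405, 0.5848)
step 12: x0=(0.6860, 0.7967) x1=(-0.9216, 0.5690)
step 13: x0=(0.6861, 0.8022) x1=(-0.9023, 0.5534)
step 14: x0=(0.6861, 0.8076) x1=(-0.8827, 0.5378)
step 15: x0=(0.6858, 0.8130) x1=(-0.8626, 0.5222)
step 16: x0=(0.6855, 0.8184) x1=(-0.8422, 0.5067)
step 17: x0=(0.6849, 0.8237) x1=(-0.8215, 0.4913)
step 18: x0=(0.6843, 0.8290) x1=(-0.8004, 0.4760)
step 19: x0=(0.6834, 0.8343) x1=(-0.7790, 0.4607)
step 20: x0=(0.6825, 0.8395) x1=(-0.7572, 0.4456)
step 21: x0=(0.6814, 0.8447) x1=(-0.7352, 0.4305)
step 22: x0=(0.6801, 0.8499) x1=(-0.7129, 0.4155)
step 23: x0=(0.6788, 0.8550) x1=(-0.6902, 0.4005)
step 24: x0=(0.6773, 0.8601) x1=(-0.6673, 0.3857)
step 25: x0=(0.6757, 0.8651) x1=(-0.6442, 0.3710)

1.4093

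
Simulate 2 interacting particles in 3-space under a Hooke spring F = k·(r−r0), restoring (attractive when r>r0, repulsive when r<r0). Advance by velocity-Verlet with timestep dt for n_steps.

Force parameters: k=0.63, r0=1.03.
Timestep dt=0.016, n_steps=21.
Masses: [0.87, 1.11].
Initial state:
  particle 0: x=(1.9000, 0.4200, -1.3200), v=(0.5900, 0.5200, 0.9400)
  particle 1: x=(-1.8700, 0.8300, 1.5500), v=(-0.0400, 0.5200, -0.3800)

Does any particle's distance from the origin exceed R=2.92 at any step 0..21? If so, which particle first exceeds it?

step 0: x0=(1.9000, 0.4200, -1.3200) x1=(-1.8700, 0.8300, 1.5500)
step 1: x0=(1.9092, 0.4283, -1.3048) x1=(-1.8704, 0.8383, 1.5438)
step 2: x0=(1.9178, 0.4368, -1.2891) x1=(-1.8704, 0.8465, 1.5372)
step 3: x0=(1.9259, 0.4452, -1.2730) x1=(-1.8700, 0.8548, 1.5303)
step 4: x0=(1.9334, 0.4538, -1.2565) x1=(-1.8691, 0.8629, 1.5231)
step 5: x0=(1.9403, 0.4623, -1.2397) x1=(-1.8678, 0.8710, 1.5156)
step 6: x0=(1.9467, 0.4710, -1.2224) x1=(-1.8661, 0.8791, 1.5077)
step 7: x0=(1.9526, 0.4797, -1.2047) x1=(-1.8639, 0.8871, 1.4996)
step 8: x0=(1.9579, 0.4885, -1.1866) x1=(-1.8613, 0.8951, 1.4911)
step 9: x0=(1.9627, 0.4973, -1.1682) x1=(-1.8583, 0.9030, 1.4824)
step 10: x0=(1.9669, 0.5062, -1.1493) x1=(-1.8548, 0.9109, 1.4733)
step 11: x0=(1.9705, 0.5151, -1.1301) x1=(-1.8509, 0.9187, 1.4640)
step 12: x0=(1.9736, 0.5241, -1.1105) x1=(-1.8466, 0.9265, 1.4543)
step 13: x0=(1.9762, 0.5332, -1.0906) x1=(-1.8419, 0.9342, 1.4444)
step 14: x0=(1.9782, 0.5423, -1.0702) x1=(-1.8367, 0.9419, 1.4342)
step 15: x0=(1.9796, 0.5514, -1.0496) x1=(-1.8310, 0.9496, 1.4237)
step 16: x0=(1.9806, 0.5607, -1.0285) x1=(-1.8250, 0.9572, 1.4129)
step 17: x0=(1.9809, 0.5700, -1.0071) x1=(-1.8185, 0.9648, 1.4018)
step 18: x0=(1.9807, 0.5793, -0.9854) x1=(-1.8116, 0.9723, 1.3905)
step 19: x0=(1.9800, 0.5887, -0.9633) x1=(-1.8043, 0.9798, 1.3789)
step 20: x0=(1.9788, 0.5982, -0.9409) x1=(-1.7965, 0.9872, 1.3670)
step 21: x0=(1.9770, 0.6077, -0.9182) x1=(-1.7884, 0.9946, 1.3549)

no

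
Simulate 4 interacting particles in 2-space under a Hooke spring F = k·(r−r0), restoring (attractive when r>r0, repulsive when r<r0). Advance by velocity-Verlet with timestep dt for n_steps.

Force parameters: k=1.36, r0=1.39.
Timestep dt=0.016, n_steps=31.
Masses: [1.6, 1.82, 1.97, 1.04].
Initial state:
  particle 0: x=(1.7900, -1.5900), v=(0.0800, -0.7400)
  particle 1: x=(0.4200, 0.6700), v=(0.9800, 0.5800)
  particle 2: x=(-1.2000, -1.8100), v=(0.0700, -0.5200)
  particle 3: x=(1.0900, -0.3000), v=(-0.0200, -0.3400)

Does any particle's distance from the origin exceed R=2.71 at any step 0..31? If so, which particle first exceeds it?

step 0: x0=(1.7900, -1.5900) x1=(0.4200, 0.6700) x2=(-1.2000, -1.8100) x3=(1.0900, -0.3000)
step 1: x0=(1.7910, -1.6017) x1=(0.4356, 0.6791) x2=(-1.1986, -1.8181) x3=(1.0895, -0.3056)
step 2: x0=(1.7916, -1.6132) x1=(0.4512, 0.6877) x2=(-1.1965, -1.8259) x3=(1.0887, -0.3115)
step 3: x0=(1.7916, -1.6245) x1=(0.4667, 0.6959) x2=(-1.1938, -1.8332) x3=(1.0876, -0.3178)
step 4: x0=(1.7911, -1.6355) x1=(0.4822, 0.7037) x2=(-1.1904, -1.8402) x3=(1.0861, -0.3244)
step 5: x0=(1.7902, -1.6463) x1=(0.4976, 0.7110) x2=(-1.1864, -1.8467) x3=(1.0843, -0.3314)
step 6: x0=(1.7887, -1.6569) x1=(0.5129, 0.7178) x2=(-1.1818, -1.8529) x3=(1.0822, -0.3386)
step 7: x0=(1.7868, -1.6672) x1=(0.5281, 0.7242) x2=(-1.1765, -1.8587) x3=(1.0798, -0.3463)
step 8: x0=(1.7844, -1.6772) x1=(0.5432, 0.7302) x2=(-1.1706, -1.8640) x3=(1.0770, -0.3542)
step 9: x0=(1.7815, -1.6870) x1=(0.5583, 0.7357) x2=(-1.1641, -1.8690) x3=(1.0739, -0.3625)
step 10: x0=(1.7781, -1.6966) x1=(0.5733, 0.7407) x2=(-1.1569, -1.8735) x3=(1.0705, -0.3711)
step 11: x0=(1.7742, -1.7058) x1=(0.5882, 0.7452) x2=(-1.1490, -1.8777) x3=(1.0668, -0.3800)
step 12: x0=(1.7699, -1.7149) x1=(0.6030, 0.7492) x2=(-1.1406, -1.8815) x3=(1.0628, -0.3893)
step 13: x0=(1.7651, -1.7236) x1=(0.6177, 0.7528) x2=(-1.1315, -1.8848) x3=(1.0584, -0.3989)
step 14: x0=(1.7598, -1.7321) x1=(0.6323, 0.7559) x2=(-1.1218, -1.8878) x3=(1.0538, -0.4088)
step 15: x0=(1.7541, -1.7403) x1=(0.6468, 0.7584) x2=(-1.1115, -1.8903) x3=(1.0488, -0.4190)
step 16: x0=(1.7479, -1.7482) x1=(0.6613, 0.7605) x2=(-1.1006, -1.8925) x3=(1.0435, -0.4295)
step 17: x0=(1.7413, -1.7559) x1=(0.6756, 0.7621) x2=(-1.0890, -1.8942) x3=(1.0379, -0.4404)
step 18: x0=(1.7342, -1.7633) x1=(0.6899, 0.7632) x2=(-1.0769, -1.8956) x3=(1.0321, -0.4515)
step 19: x0=(1.7267, -1.7704) x1=(0.7040, 0.7638) x2=(-1.0641, -1.8966) x3=(1.0259, -0.4629)
step 20: x0=(1.7188, -1.7773) x1=(0.7181, 0.7639) x2=(-1.0508, -1.8972) x3=(1.0194, -0.4746)
step 21: x0=(1.7105, -1.7838) x1=(0.7320, 0.7635) x2=(-1.0368, -1.8973) x3=(1.0127, -0.4866)
step 22: x0=(1.7018, -1.7901) x1=(0.7458, 0.7626) x2=(-1.0223, -1.8972) x3=(1.0056, -0.4989)
step 23: x0=(1.6926, -1.7962) x1=(0.7596, 0.7611) x2=(-1.0073, -1.8966) x3=(0.9983, -0.5114)
step 24: x0=(1.6831, -1.8019) x1=(0.7732, 0.7592) x2=(-0.9917, -1.8956) x3=(0.9907, -0.5241)
step 25: x0=(1.6732, -1.8074) x1=(0.7867, 0.7568) x2=(-0.9755, -1.8943) x3=(0.9829, -0.5371)
step 26: x0=(1.6629, -1.8126) x1=(0.8001, 0.7538) x2=(-0.9587, -1.8926) x3=(0.9748, -0.5504)
step 27: x0=(1.6523, -1.8175) x1=(0.8134, 0.7503) x2=(-0.9415, -1.8905) x3=(0.9664, -0.5638)
step 28: x0=(1.6412, -1.8221) x1=(0.8266, 0.7464) x2=(-0.9237, -1.8881) x3=(0.9578, -0.5775)
step 29: x0=(1.6299, -1.8265) x1=(0.8397, 0.7419) x2=(-0.9054, -1.8853) x3=(0.9490, -0.5914)
step 30: x0=(1.6182, -1.8306) x1=(0.8526, 0.7369) x2=(-0.8866, -1.8821) x3=(0.9399, -0.6054)
step 31: x0=(1.6062, -1.8345) x1=(0.8655, 0.7314) x2=(-0.8674, -1.8787) x3=(0.9306, -0.6197)

no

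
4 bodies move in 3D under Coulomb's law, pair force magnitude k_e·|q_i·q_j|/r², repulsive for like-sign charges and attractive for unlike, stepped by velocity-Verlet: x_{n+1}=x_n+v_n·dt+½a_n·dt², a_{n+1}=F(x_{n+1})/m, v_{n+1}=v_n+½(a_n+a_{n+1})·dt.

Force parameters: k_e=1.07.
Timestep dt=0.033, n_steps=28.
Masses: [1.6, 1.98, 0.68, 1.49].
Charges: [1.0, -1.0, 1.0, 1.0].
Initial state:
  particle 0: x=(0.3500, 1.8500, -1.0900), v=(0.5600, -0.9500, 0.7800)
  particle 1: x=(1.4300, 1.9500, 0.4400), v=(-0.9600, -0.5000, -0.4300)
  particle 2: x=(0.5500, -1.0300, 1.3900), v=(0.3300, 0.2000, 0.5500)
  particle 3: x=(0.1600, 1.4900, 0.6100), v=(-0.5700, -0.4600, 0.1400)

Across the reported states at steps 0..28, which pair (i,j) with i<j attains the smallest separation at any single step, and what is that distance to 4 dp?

step 0: x0=(0.3500, 1.8500, -1.0900) x1=(1.4300, 1.9500, 0.4400) x2=(0.5500, -1.0300, 1.3900) x3=(0.1600, 1.4900, 0.6100)
step 1: x0=(0.3686, 1.8187, -1.0643) x1=(1.3981, 1.9334, 0.4258) x2=(0.5609, -1.0235, 1.4082) x3=(0.1414, 1.4749, 0.6147)
step 2: x0=(0.3873, 1.7875, -1.0387) x1=(1.3658, 1.9167, 0.4115) x2=(0.5720, -1.0171, 1.4265) x3=(0.1231, 1.4600, 0.6196)
step 3: x0=(0.4061, 1.7564, -1.0132) x1=(1.3331, 1.8997, 0.3971) x2=(0.5831, -1.0110, 1.4449) x3=(0.1051, 1.4453, 0.6246)
step 4: x0=(0.4252, 1.7254, -0.9877) x1=(1.2999, 1.8826, 0.3826) x2=(0.5943, -1.0049, 1.4634) x3=(0.0875, 1.4309, 0.6298)
step 5: x0=(0.4444, 1.6945, -0.9623) x1=(1.2663, 1.8653, 0.3680) x2=(0.6056, -0.9991, 1.4820) x3=(0.0703, 1.4166, 0.6351)
step 6: x0=(0.4639, 1.6638, -0.9370) x1=(1.2323, 1.8478, 0.3532) x2=(0.6169, -0.9934, 1.5007) x3=(0.0533, 1.4026, 0.6405)
step 7: x0=(0.4836, 1.6331, -0.9116) x1=(1.1978, 1.8301, 0.3384) x2=(0.6284, -0.9879, 1.5196) x3=(0.0367, 1.3887, 0.6461)
step 8: x0=(0.5035, 1.6026, -0.8863) x1=(1.1628, 1.8121, 0.3235) x2=(0.6400, -0.9826, 1.5385) x3=(0.0204, 1.3751, 0.6518)
step 9: x0=(0.5237, 1.5723, -0.8609) x1=(1.1273, 1.7940, 0.3084) x2=(0.6517, -0.9774, 1.5576) x3=(0.0045, 1.3618, 0.6577)
step 10: x0=(0.5442, 1.5420, -0.8355) x1=(1.0913, 1.7756, 0.2931) x2=(0.6634, -0.9724, 1.5767) x3=(-0.0111, 1.3486, 0.6636)
step 11: x0=(0.5649, 1.5120, -0.8100) x1=(1.0548, 1.7569, 0.2777) x2=(0.6753, -0.9676, 1.5960) x3=(-0.0264, 1.3357, 0.6696)
step 12: x0=(0.5859, 1.4821, -0.7844) x1=(1.0178, 1.7380, 0.2620) x2=(0.6873, -0.9630, 1.6154) x3=(-0.0414, 1.3231, 0.6757)
step 13: x0=(0.6073, 1.4524, -0.7585) x1=(0.9803, 1.7188, 0.2461) x2=(0.6993, -0.9585, 1.6349) x3=(-0.0561, 1.3107, 0.6818)
step 14: x0=(0.6290, 1.4229, -0.7325) x1=(0.9423, 1.6992, 0.2300) x2=(0.7115, -0.9541, 1.6545) x3=(-0.0705, 1.2986, 0.6880)
step 15: x0=(0.6510, 1.3936, -0.7061) x1=(0.9037, 1.6794, 0.2136) x2=(0.7237, -0.9500, 1.6742) x3=(-0.0846, 1.2868, 0.6942)
step 16: x0=(0.6733, 1.3647, -0.6793) x1=(0.8646, 1.6591, 0.1968) x2=(0.7361, -0.9460, 1.6940) x3=(-0.0983, 1.2752, 0.7004)
step 17: x0=(0.6959, 1.3360, -0.6521) x1=(0.8251, 1.6385, 0.1797) x2=(0.7485, -0.9422, 1.7140) x3=(-0.1118, 1.2639, 0.7066)
step 18: x0=(0.7188, 1.3077, -0.6244) x1=(0.7850, 1.6174, 0.1621) x2=(0.7611, -0.9385, 1.7341) x3=(-0.1249, 1.2529, 0.7127)
step 19: x0=(0.7420, 1.2799, -0.5960) x1=(0.7445, 1.5958, 0.1440) x2=(0.7737, -0.9351, 1.7543) x3=(-0.1378, 1.2422, 0.7187)
step 20: x0=(0.7653, 1.2525, -0.5668) x1=(0.7036, 1.5736, 0.1253) x2=(0.7864, -0.9317, 1.7746) x3=(-0.1504, 1.2318, 0.7246)
step 21: x0=(0.7886, 1.2257, -0.5369) x1=(0.6624, 1.5508, 0.1061) x2=(0.7992, -0.9286, 1.7950) x3=(-0.1627, 1.2217, 0.7303)
step 22: x0=(0.8119, 1.1996, -0.5060) x1=(0.6210, 1.5273, 0.0862) x2=(0.8121, -0.9256, 1.8156) x3=(-0.1747, 1.2118, 0.7359)
step 23: x0=(0.8350, 1.1742, -0.4741) x1=(0.5796, 1.5030, 0.0656) x2=(0.8251, -0.9228, 1.8363) x3=(-0.1864, 1.2023, 0.7412)
step 24: x0=(0.8577, 1.1496, -0.4413) x1=(0.5382, 1.4779, 0.0445) x2=(0.8382, -0.9202, 1.8571) x3=(-0.1980, 1.1931, 0.7463)
step 25: x0=(0.8798, 1.1259, -0.4076) x1=(0.4972, 1.4520, 0.0227) x2=(0.8513, -0.9178, 1.8780) x3=(-0.2092, 1.1841, 0.7512)
step 26: x0=(0.9011, 1.1030, -0.3730) x1=(0.4566, 1.4253, 0.0005) x2=(0.8646, -0.9155, 1.8991) x3=(-0.2203, 1.1755, 0.7557)
step 27: x0=(0.9216, 1.0809, -0.3378) x1=(0.4165, 1.3977, -0.0221) x2=(0.8779, -0.9134, 1.9203) x3=(-0.2311, 1.1671, 0.7598)
step 28: x0=(0.9410, 1.0597, -0.3021) x1=(0.3771, 1.3693, -0.0448) x2=(0.8913, -0.9115, 1.9417) x3=(-0.2418, 1.1590, 0.7636)

pair (0,1), distance 0.6617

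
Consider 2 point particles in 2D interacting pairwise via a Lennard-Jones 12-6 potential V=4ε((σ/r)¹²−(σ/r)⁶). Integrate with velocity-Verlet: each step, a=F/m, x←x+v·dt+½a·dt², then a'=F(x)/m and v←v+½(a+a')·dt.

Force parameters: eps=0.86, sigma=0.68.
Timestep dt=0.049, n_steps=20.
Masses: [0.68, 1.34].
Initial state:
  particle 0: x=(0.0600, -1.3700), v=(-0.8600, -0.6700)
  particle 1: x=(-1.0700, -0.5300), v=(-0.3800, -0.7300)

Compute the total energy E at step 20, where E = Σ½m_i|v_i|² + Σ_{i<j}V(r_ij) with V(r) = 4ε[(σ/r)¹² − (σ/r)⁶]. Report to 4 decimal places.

step 0: x0=(0.0600, -1.3700) x1=(-1.0700, -0.5300)
step 1: x0=(0.0176, -1.4026) x1=(-1.0885, -0.5659)
step 2: x0=(-0.0254, -1.4349) x1=(-1.1067, -0.6020)
step 3: x0=(-0.0689, -1.4666) x1=(-1.1246, -0.6383)
step 4: x0=(-0.1132, -1.4978) x1=(-1.1421, -0.6749)
step 5: x0=(-0.1583, -1.5283) x1=(-1.1592, -0.7118)
step 6: x0=(-0.2043, -1.5581) x1=(-1.1759, -0.7491)
step 7: x0=(-0.2513, -1.5871) x1=(-1.1921, -0.7868)
step 8: x0=(-0.2994, -1.6151) x1=(-1.2076, -0.8251)
step 9: x0=(-0.3490, -1.6418) x1=(-1.2225, -0.8639)
step 10: x0=(-0.4002, -1.6671) x1=(-1.2365, -0.9035)
step 11: x0=(-0.4534, -1.6906) x1=(-1.2495, -0.9441)
step 12: x0=(-0.5092, -1.7116) x1=(-1.2612, -0.9858)
step 13: x0=(-0.5682, -1.7296) x1=(-1.2713, -1.0291)
step 14: x0=(-0.6314, -1.7433) x1=(-1.2792, -1.0746)
step 15: x0=(-0.7004, -1.7511) x1=(-1.2842, -1.1231)
step 16: x0=(-0.7766, -1.7511) x1=(-1.2855, -1.1755)
step 17: x0=(-0.8540, -1.7498) x1=(-1.2862, -1.2286)
step 18: x0=(-0.8572, -1.8379) x1=(-1.3246, -1.2363)
step 19: x0=(-0.8601, -1.9265) x1=(-1.3632, -1.2438)
step 20: x0=(-0.8693, -2.0065) x1=(-1.3985, -1.2556)
step 0 velocities: v0=(-0.8600, -0.6700) v1=(-0.3800, -0.7300)
step 0: KE=0.8579, PE=-0.0431, E=0.8148
step 20 velocities: v0=(-0.2394, -1.5590) v1=(-0.6949, -0.2789)
step 20: KE=1.2215, PE=-0.4728, E=0.7487

0.7487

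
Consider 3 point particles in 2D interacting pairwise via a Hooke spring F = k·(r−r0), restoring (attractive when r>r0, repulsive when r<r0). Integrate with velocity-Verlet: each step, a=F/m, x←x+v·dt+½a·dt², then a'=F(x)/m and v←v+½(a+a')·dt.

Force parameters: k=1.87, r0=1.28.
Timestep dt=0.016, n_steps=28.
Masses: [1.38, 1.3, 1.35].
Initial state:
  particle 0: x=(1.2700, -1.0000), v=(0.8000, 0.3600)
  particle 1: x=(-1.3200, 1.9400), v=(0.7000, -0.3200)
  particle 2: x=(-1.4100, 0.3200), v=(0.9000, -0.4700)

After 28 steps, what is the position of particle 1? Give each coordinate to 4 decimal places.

step 0: x0=(1.2700, -1.0000) x1=(-1.3200, 1.9400) x2=(-1.4100, 0.3200)
step 1: x0=(1.2822, -0.9938) x1=(-1.3085, 1.9345) x2=(-1.3953, 0.3124)
step 2: x0=(1.2933, -0.9866) x1=(-1.2963, 1.9281) x2=(-1.3801, 0.3047)
step 3: x0=(1.3033, -0.9785) x1=(-1.2835, 1.9208) x2=(-1.3643, 0.2968)
step 4: x0=(1.3121, -0.9694) x1=(-1.2701, 1.9127) x2=(-1.3480, 0.2888)
step 5: x0=(1.3199, -0.9595) x1=(-1.2561, 1.9038) x2=(-1.3312, 0.2807)
step 6: x0=(1.3265, -0.9486) x1=(-1.2414, 1.8940) x2=(-1.3138, 0.2724)
step 7: x0=(1.3320, -0.9369) x1=(-1.2261, 1.8834) x2=(-1.2959, 0.2640)
step 8: x0=(1.3364, -0.9243) x1=(-1.2102, 1.8720) x2=(-1.2774, 0.2555)
step 9: x0=(1.3397, -0.9108) x1=(-1.1936, 1.8598) x2=(-1.2585, 0.2469)
step 10: x0=(1.3419, -0.8964) x1=(-1.1765, 1.8468) x2=(-1.2390, 0.2382)
step 11: x0=(1.3431, -0.8812) x1=(-1.1587, 1.8331) x2=(-1.2190, 0.2294)
step 12: x0=(1.3432, -0.8652) x1=(-1.1404, 1.8185) x2=(-1.1986, 0.2204)
step 13: x0=(1.3423, -0.8484) x1=(-1.1215, 1.8032) x2=(-1.1776, 0.2114)
step 14: x0=(1.3404, -0.8308) x1=(-1.1019, 1.7871) x2=(-1.1562, 0.2023)
step 15: x0=(1.3375, -0.8124) x1=(-1.0818, 1.7703) x2=(-1.1343, 0.1931)
step 16: x0=(1.3336, -0.7932) x1=(-1.0612, 1.7528) x2=(-1.1119, 0.1839)
step 17: x0=(1.3287, -0.7734) x1=(-1.0400, 1.7346) x2=(-1.0891, 0.1745)
step 18: x0=(1.3229, -0.7528) x1=(-1.0182, 1.7157) x2=(-1.0658, 0.1651)
step 19: x0=(1.3162, -0.7315) x1=(-0.9959, 1.6962) x2=(-1.0422, 0.1556)
step 20: x0=(1.3086, -0.7095) x1=(-0.9731, 1.6760) x2=(-1.0181, 0.1461)
step 21: x0=(1.3001, -0.6869) x1=(-0.9498, 1.6551) x2=(-0.9936, 0.1365)
step 22: x0=(1.2907, -0.6637) x1=(-0.9259, 1.6337) x2=(-0.9687, 0.1268)
step 23: x0=(1.2805, -0.6399) x1=(-0.9016, 1.6116) x2=(-0.9434, 0.1171)
step 24: x0=(1.2696, -0.6154) x1=(-0.8768, 1.5890) x2=(-0.9178, 0.1074)
step 25: x0=(1.2578, -0.5905) x1=(-0.8516, 1.5659) x2=(-0.8918, 0.0976)
step 26: x0=(1.2453, -0.5650) x1=(-0.8259, 1.5422) x2=(-0.8656, 0.0878)
step 27: x0=(1.2321, -0.5389) x1=(-0.7998, 1.5180) x2=(-0.8389, 0.0779)
step 28: x0=(1.2182, -0.5124) x1=(-0.7732, 1.4933) x2=(-0.8120, 0.0680)

(-0.7732, 1.4933)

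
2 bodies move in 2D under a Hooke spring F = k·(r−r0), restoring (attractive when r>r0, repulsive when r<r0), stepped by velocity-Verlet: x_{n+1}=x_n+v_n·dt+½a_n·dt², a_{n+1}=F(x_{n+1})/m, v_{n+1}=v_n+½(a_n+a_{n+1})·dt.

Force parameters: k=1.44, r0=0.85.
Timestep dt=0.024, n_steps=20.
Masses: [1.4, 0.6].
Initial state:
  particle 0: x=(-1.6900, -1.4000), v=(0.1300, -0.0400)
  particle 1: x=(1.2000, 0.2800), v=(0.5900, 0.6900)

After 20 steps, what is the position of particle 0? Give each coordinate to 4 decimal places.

(-1.3792, -1.2686)

step 0: x0=(-1.6900, -1.4000) x1=(1.2000, 0.2800)
step 1: x0=(-1.6862, -1.4006) x1=(1.2127, 0.2957)
step 2: x0=(-1.6812, -1.4004) x1=(1.2223, 0.3096)
step 3: x0=(-1.6749, -1.3995) x1=(1.2290, 0.3218)
step 4: x0=(-1.6673, -1.3978) x1=(1.2327, 0.3322)
step 5: x0=(-1.6584, -1.3954) x1=(1.2334, 0.3408)
step 6: x0=(-1.6482, -1.3922) x1=(1.2310, 0.3476)
step 7: x0=(-1.6367, -1.3882) x1=(1.2258, 0.3526)
step 8: x0=(-1.6240, -1.3834) x1=(1.2175, 0.3558)
step 9: x0=(-1.6100, -1.3779) x1=(1.2063, 0.3573)
step 10: x0=(-1.5948, -1.3716) x1=(1.1923, 0.3569)
step 11: x0=(-1.5784, -1.3645) x1=(1.1754, 0.3548)
step 12: x0=(-1.5607, -1.3567) x1=(1.1556, 0.3509)
step 13: x0=(-1.5419, -1.3482) x1=(1.1331, 0.3453)
step 14: x0=(-1.5219, -1.3389) x1=(1.1079, 0.3380)
step 15: x0=(-1.5008, -1.3289) x1=(1.0801, 0.3289)
step 16: x0=(-1.4786, -1.3182) x1=(1.0497, 0.3183)
step 17: x0=(-1.4553, -1.3068) x1=(1.0168, 0.3060)
step 18: x0=(-1.4309, -1.2947) x1=(0.9814, 0.2921)
step 19: x0=(-1.4056, -1.2820) x1=(0.9437, 0.2767)
step 20: x0=(-1.3792, -1.2686) x1=(0.9037, 0.2597)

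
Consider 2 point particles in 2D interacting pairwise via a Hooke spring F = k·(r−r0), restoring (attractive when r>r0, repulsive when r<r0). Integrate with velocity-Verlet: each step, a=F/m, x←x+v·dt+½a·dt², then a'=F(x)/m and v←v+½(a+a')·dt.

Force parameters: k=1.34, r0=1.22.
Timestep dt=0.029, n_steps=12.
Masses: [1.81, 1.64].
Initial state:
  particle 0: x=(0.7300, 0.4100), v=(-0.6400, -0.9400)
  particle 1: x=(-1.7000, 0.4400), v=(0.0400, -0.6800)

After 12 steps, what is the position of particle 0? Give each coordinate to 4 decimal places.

step 0: x0=(0.7300, 0.4100) x1=(-1.7000, 0.4400)
step 1: x0=(0.7111, 0.3827) x1=(-1.6984, 0.4203)
step 2: x0=(0.6914, 0.3555) x1=(-1.6960, 0.4005)
step 3: x0=(0.6710, 0.3283) x1=(-1.6928, 0.3808)
step 4: x0=(0.6499, 0.3011) x1=(-1.6889, 0.3610)
step 5: x0=(0.6281, 0.2739) x1=(-1.6841, 0.3412)
step 6: x0=(0.6056, 0.2467) x1=(-1.6786, 0.3214)
step 7: x0=(0.5824, 0.2195) x1=(-1.6724, 0.3016)
step 8: x0=(0.5586, 0.1924) x1=(-1.6654, 0.2817)
step 9: x0=(0.5342, 0.1653) x1=(-1.6578, 0.2618)
step 10: x0=(0.5091, 0.1382) x1=(-1.6495, 0.2419)
step 11: x0=(0.4835, 0.1112) x1=(-1.6405, 0.2220)
step 12: x0=(0.4573, 0.0841) x1=(-1.6310, 0.2020)

(0.4573, 0.0841)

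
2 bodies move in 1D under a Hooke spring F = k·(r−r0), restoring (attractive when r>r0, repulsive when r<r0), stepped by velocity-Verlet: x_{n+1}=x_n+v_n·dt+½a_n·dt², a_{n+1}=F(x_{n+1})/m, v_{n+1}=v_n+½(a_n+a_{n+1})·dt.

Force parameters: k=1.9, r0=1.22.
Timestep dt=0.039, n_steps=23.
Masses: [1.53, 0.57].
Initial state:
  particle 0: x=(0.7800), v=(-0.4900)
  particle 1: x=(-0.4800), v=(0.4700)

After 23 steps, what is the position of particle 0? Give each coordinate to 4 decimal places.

(0.4450)

step 0: x0=(0.7800) x1=(-0.4800)
step 1: x0=(0.7609) x1=(-0.4616)
step 2: x0=(0.7417) x1=(-0.4431)
step 3: x0=(0.7226) x1=(-0.4249)
step 4: x0=(0.7037) x1=(-0.4070)
step 5: x0=(0.6849) x1=(-0.3896)
step 6: x0=(0.6665) x1=(-0.3730)
step 7: x0=(0.6483) x1=(-0.3573)
step 8: x0=(0.6306) x1=(-0.3427)
step 9: x0=(0.6134) x1=(-0.3294)
step 10: x0=(0.5966) x1=(-0.3174)
step 11: x0=(0.5805) x1=(-0.3070)
step 12: x0=(0.5649) x1=(-0.2983)
step 13: x0=(0.5501) x1=(-0.2914)
step 14: x0=(0.5359) x1=(-0.2864)
step 15: x0=(0.5226) x1=(-0.2835)
step 16: x0=(0.5100) x1=(-0.2826)
step 17: x0=(0.4982) x1=(-0.2839)
step 18: x0=(0.4872) x1=(-0.2874)
step 19: x0=(0.4771) x1=(-0.2932)
step 20: x0=(0.4678) x1=(-0.3013)
step 21: x0=(0.4594) x1=(-0.3116)
step 22: x0=(0.4518) x1=(-0.3242)
step 23: x0=(0.4450) x1=(-0.3391)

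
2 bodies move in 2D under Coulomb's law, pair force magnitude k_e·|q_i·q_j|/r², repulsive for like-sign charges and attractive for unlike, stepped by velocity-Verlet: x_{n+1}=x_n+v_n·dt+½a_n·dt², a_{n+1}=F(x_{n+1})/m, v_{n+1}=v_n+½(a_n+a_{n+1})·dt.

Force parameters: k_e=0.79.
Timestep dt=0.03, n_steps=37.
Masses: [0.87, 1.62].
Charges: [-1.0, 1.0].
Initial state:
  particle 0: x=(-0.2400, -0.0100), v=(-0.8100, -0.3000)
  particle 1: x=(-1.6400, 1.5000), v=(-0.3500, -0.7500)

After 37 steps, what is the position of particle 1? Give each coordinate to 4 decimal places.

(-1.9612, 0.5936)

step 0: x0=(-0.2400, -0.0100) x1=(-1.6400, 1.5000)
step 1: x0=(-0.2644, -0.0189) x1=(-1.6505, 1.4775)
step 2: x0=(-0.2889, -0.0277) x1=(-1.6609, 1.4548)
step 3: x0=(-0.3135, -0.0364) x1=(-1.6712, 1.4322)
step 4: x0=(-0.3383, -0.0448) x1=(-1.6814, 1.4094)
step 5: x0=(-0.3632, -0.0532) x1=(-1.6916, 1.3865)
step 6: x0=(-0.3882, -0.0614) x1=(-1.7017, 1.3636)
step 7: x0=(-0.4135, -0.0694) x1=(-1.7117, 1.3406)
step 8: x0=(-0.4388, -0.0772) x1=(-1.7216, 1.3174)
step 9: x0=(-0.4643, -0.0849) x1=(-1.7315, 1.2942)
step 10: x0=(-0.4900, -0.0924) x1=(-1.7412, 1.2709)
step 11: x0=(-0.5158, -0.0998) x1=(-1.7509, 1.2475)
step 12: x0=(-0.5418, -0.1069) x1=(-1.7605, 1.2241)
step 13: x0=(-0.5680, -0.1139) x1=(-1.7700, 1.2005)
step 14: x0=(-0.5943, -0.1207) x1=(-1.7794, 1.1768)
step 15: x0=(-0.6208, -0.1273) x1=(-1.7887, 1.1530)
step 16: x0=(-0.6475, -0.1337) x1=(-1.7979, 1.1291)
step 17: x0=(-0.6744, -0.1398) x1=(-1.8070, 1.1051)
step 18: x0=(-0.7015, -0.1458) x1=(-1.8160, 1.0809)
step 19: x0=(-0.7288, -0.1516) x1=(-1.8249, 1.0567)
step 20: x0=(-0.7563, -0.1571) x1=(-1.8337, 1.0323)
step 21: x0=(-0.7840, -0.1624) x1=(-1.8424, 1.0078)
step 22: x0=(-0.8119, -0.1674) x1=(-1.8510, 0.9832)
step 23: x0=(-0.8401, -0.1722) x1=(-1.8594, 0.9584)
step 24: x0=(-0.8685, -0.1767) x1=(-1.8677, 0.9335)
step 25: x0=(-0.8971, -0.1810) x1=(-1.8759, 0.9085)
step 26: x0=(-0.9260, -0.1849) x1=(-1.8839, 0.8833)
step 27: x0=(-0.9551, -0.1886) x1=(-1.8918, 0.8579)
step 28: x0=(-0.9846, -0.1920) x1=(-1.8995, 0.8324)
step 29: x0=(-1.0143, -0.1950) x1=(-1.9071, 0.8067)
step 30: x0=(-1.0443, -0.1977) x1=(-1.9146, 0.7808)
step 31: x0=(-1.0746, -0.2001) x1=(-1.9218, 0.7548)
step 32: x0=(-1.1053, -0.2021) x1=(-1.9289, 0.7285)
step 33: x0=(-1.1363, -0.2036) x1=(-1.9358, 0.7020)
step 34: x0=(-1.1677, -0.2048) x1=(-1.9425, 0.6753)
step 35: x0=(-1.1995, -0.2055) x1=(-1.9490, 0.6483)
step 36: x0=(-1.2317, -0.2057) x1=(-1.9552, 0.6211)
step 37: x0=(-1.2643, -0.2055) x1=(-1.9612, 0.5936)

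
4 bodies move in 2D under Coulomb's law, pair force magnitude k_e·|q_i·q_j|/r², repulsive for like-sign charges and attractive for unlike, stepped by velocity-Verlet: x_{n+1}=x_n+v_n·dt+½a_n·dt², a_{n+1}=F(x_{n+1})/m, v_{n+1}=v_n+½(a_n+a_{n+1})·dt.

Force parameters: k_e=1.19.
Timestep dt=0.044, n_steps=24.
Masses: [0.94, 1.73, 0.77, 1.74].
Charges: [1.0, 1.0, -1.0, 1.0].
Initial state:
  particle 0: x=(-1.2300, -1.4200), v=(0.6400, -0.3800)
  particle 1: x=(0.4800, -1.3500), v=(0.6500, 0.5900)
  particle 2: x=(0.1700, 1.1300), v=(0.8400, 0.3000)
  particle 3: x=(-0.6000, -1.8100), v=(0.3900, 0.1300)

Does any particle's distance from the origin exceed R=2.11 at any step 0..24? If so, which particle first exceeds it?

no

step 0: x0=(-1.2300, -1.4200) x1=(0.4800, -1.3500) x2=(0.1700, 1.1300) x3=(-0.6000, -1.8100)
step 1: x0=(-1.2041, -1.4354) x1=(0.5093, -1.3237) x2=(0.2069, 1.1427) x3=(-0.5822, -1.8050)
step 2: x0=(-1.1829, -1.4483) x1=(0.5398, -1.2969) x2=(0.2435, 1.1542) x3=(-0.5631, -1.8016)
step 3: x0=(-1.1666, -1.4586) x1=(0.5716, -1.2693) x2=(0.2800, 1.1647) x3=(-0.5425, -1.7997)
step 4: x0=(-1.1552, -1.4664) x1=(0.6046, -1.2412) x2=(0.3163, 1.1740) x3=(-0.5204, -1.7993)
step 5: x0=(-1.1486, -1.4718) x1=(0.6387, -1.2124) x2=(0.3524, 1.1823) x3=(-0.4966, -1.8003)
step 6: x0=(-1.1468, -1.4751) x1=(0.6739, -1.1829) x2=(0.3884, 1.1895) x3=(-0.4714, -1.8027)
step 7: x0=(-1.1495, -1.4764) x1=(0.7102, -1.1527) x2=(0.4241, 1.1956) x3=(-0.4447, -1.8063)
step 8: x0=(-1.1563, -1.4758) x1=(0.7475, -1.1219) x2=(0.4597, 1.2006) x3=(-0.4166, -1.8111)
step 9: x0=(-1.1671, -1.4736) x1=(0.7857, -1.0904) x2=(0.4951, 1.2045) x3=(-0.3873, -1.8170)
step 10: x0=(-1.1815, -1.4700) x1=(0.8248, -1.0583) x2=(0.5303, 1.2073) x3=(-0.3568, -1.8239)
step 11: x0=(-1.1991, -1.4651) x1=(0.8647, -1.0254) x2=(0.5654, 1.2090) x3=(-0.3254, -1.8316)
step 12: x0=(-1.2196, -1.4590) x1=(0.9055, -0.9919) x2=(0.6003, 1.2096) x3=(-0.2931, -1.8402)
step 13: x0=(-1.2427, -1.4520) x1=(0.9470, -0.9577) x2=(0.6350, 1.2091) x3=(-0.2600, -1.8494)
step 14: x0=(-1.2682, -1.4440) x1=(0.9892, -0.9227) x2=(0.6695, 1.2075) x3=(-0.2263, -1.8594)
step 15: x0=(-1.2959, -1.4352) x1=(1.0320, -0.8872) x2=(0.7040, 1.2046) x3=(-0.1921, -1.8699)
step 16: x0=(-1.3254, -1.4257) x1=(1.0754, -0.8509) x2=(0.7382, 1.2007) x3=(-0.1573, -1.8810)
step 17: x0=(-1.3566, -1.4156) x1=(1.1194, -0.8139) x2=(0.7724, 1.1956) x3=(-0.1221, -1.8926)
step 18: x0=(-1.3894, -1.4049) x1=(1.1639, -0.7763) x2=(0.8064, 1.1892) x3=(-0.0865, -1.9047)
step 19: x0=(-1.4236, -1.3936) x1=(1.2089, -0.7379) x2=(0.8403, 1.1817) x3=(-0.0506, -1.9172)
step 20: x0=(-1.4590, -1.3819) x1=(1.2543, -0.6989) x2=(0.8741, 1.1729) x3=(-0.0145, -1.9302)
step 21: x0=(-1.4955, -1.3697) x1=(1.3001, -0.6592) x2=(0.9078, 1.1629) x3=(0.0220, -1.9434)
step 22: x0=(-1.5330, -1.3571) x1=(1.3463, -0.6188) x2=(0.9415, 1.1516) x3=(0.0586, -1.9571)
step 23: x0=(-1.5715, -1.3442) x1=(1.3928, -0.5776) x2=(0.9751, 1.1389) x3=(0.0955, -1.9710)
step 24: x0=(-1.6108, -1.3309) x1=(1.4396, -0.5358) x2=(1.0087, 1.1248) x3=(0.1325, -1.9853)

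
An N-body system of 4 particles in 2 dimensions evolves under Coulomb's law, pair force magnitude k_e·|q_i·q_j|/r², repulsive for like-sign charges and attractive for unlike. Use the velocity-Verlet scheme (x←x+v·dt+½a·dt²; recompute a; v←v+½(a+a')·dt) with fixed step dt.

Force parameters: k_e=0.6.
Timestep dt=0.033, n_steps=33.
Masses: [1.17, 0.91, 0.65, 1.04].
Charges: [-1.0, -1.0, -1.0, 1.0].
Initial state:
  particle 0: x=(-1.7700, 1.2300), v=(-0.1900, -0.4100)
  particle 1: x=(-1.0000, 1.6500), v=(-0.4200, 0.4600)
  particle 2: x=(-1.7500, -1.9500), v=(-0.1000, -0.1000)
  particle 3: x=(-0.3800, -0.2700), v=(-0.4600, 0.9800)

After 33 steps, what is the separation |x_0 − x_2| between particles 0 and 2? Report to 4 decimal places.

2.6709

step 0: x0=(-1.7700, 1.2300) x1=(-1.0000, 1.6500) x2=(-1.7500, -1.9500) x3=(-0.3800, -0.2700)
step 1: x0=(-1.7765, 1.2163) x1=(-1.0134, 1.6653) x2=(-1.7532, -1.9533) x3=(-0.3953, -0.2376)
step 2: x0=(-1.7836, 1.2021) x1=(-1.0260, 1.6810) x2=(-1.7564, -1.9566) x3=(-0.4108, -0.2050)
step 3: x0=(-1.7912, 1.1876) x1=(-1.0377, 1.6971) x2=(-1.7594, -1.9599) x3=(-0.4266, -0.1723)
step 4: x0=(-1.7992, 1.1726) x1=(-1.0487, 1.7135) x2=(-1.7623, -1.9633) x3=(-0.4426, -0.1393)
step 5: x0=(-1.8076, 1.1572) x1=(-1.0589, 1.7303) x2=(-1.7651, -1.9666) x3=(-0.4589, -0.1063)
step 6: x0=(-1.8164, 1.1414) x1=(-1.0684, 1.7474) x2=(-1.7678, -1.9700) x3=(-0.4754, -0.0730)
step 7: x0=(-1.8255, 1.1251) x1=(-1.0772, 1.7649) x2=(-1.7704, -1.9733) x3=(-0.4922, -0.0395)
step 8: x0=(-1.8350, 1.1084) x1=(-1.0854, 1.7827) x2=(-1.7729, -1.9767) x3=(-0.5093, -0.0058)
step 9: x0=(-1.8447, 1.0912) x1=(-1.0930, 1.8008) x2=(-1.7753, -1.9801) x3=(-0.5266, 0.0281)
step 10: x0=(-1.8546, 1.0736) x1=(-1.1000, 1.8193) x2=(-1.7777, -1.9836) x3=(-0.5442, 0.0622)
step 11: x0=(-1.8648, 1.0557) x1=(-1.1065, 1.8380) x2=(-1.7799, -1.9870) x3=(-0.5622, 0.0965)
step 12: x0=(-1.8751, 1.0373) x1=(-1.1125, 1.8571) x2=(-1.7821, -1.9905) x3=(-0.5804, 0.1310)
step 13: x0=(-1.8855, 1.0185) x1=(-1.1181, 1.8763) x2=(-1.7842, -1.9940) x3=(-0.5989, 0.1658)
step 14: x0=(-1.8960, 0.9993) x1=(-1.1232, 1.8958) x2=(-1.7862, -1.9975) x3=(-0.6178, 0.2008)
step 15: x0=(-1.9065, 0.9798) x1=(-1.1279, 1.9156) x2=(-1.7882, -2.0011) x3=(-0.6370, 0.2361)
step 16: x0=(-1.9171, 0.9599) x1=(-1.1322, 1.9355) x2=(-1.7901, -2.0047) x3=(-0.6565, 0.2716)
step 17: x0=(-1.9277, 0.9397) x1=(-1.1362, 1.9556) x2=(-1.7919, -2.0083) x3=(-0.6765, 0.3074)
step 18: x0=(-1.9382, 0.9191) x1=(-1.1398, 1.9758) x2=(-1.7937, -2.0120) x3=(-0.6968, 0.3435)
step 19: x0=(-1.9487, 0.8982) x1=(-1.1431, 1.9962) x2=(-1.7954, -2.0157) x3=(-0.7175, 0.3798)
step 20: x0=(-1.9590, 0.8770) x1=(-1.1461, 2.0167) x2=(-1.7970, -2.0195) x3=(-0.7386, 0.4164)
step 21: x0=(-1.9692, 0.8556) x1=(-1.1488, 2.0372) x2=(-1.7986, -2.0233) x3=(-0.7602, 0.4533)
step 22: x0=(-1.9792, 0.8339) x1=(-1.1513, 2.0579) x2=(-1.8002, -2.0271) x3=(-0.7822, 0.4904)
step 23: x0=(-1.9891, 0.8119) x1=(-1.1535, 2.0785) x2=(-1.8017, -2.0311) x3=(-0.8047, 0.5278)
step 24: x0=(-1.9987, 0.7897) x1=(-1.1554, 2.0992) x2=(-1.8031, -2.0350) x3=(-0.8277, 0.5655)
step 25: x0=(-2.0080, 0.7673) x1=(-1.1572, 2.1199) x2=(-1.8045, -2.0391) x3=(-0.8512, 0.6034)
step 26: x0=(-2.0171, 0.7448) x1=(-1.1587, 2.1406) x2=(-1.8059, -2.0432) x3=(-0.8753, 0.6416)
step 27: x0=(-2.0259, 0.7221) x1=(-1.1600, 2.1613) x2=(-1.8072, -2.0473) x3=(-0.8999, 0.6800)
step 28: x0=(-2.0343, 0.6993) x1=(-1.1611, 2.1818) x2=(-1.8085, -2.0515) x3=(-0.9250, 0.7187)
step 29: x0=(-2.0424, 0.6764) x1=(-1.1620, 2.2024) x2=(-1.8097, -2.0558) x3=(-0.9508, 0.7575)
step 30: x0=(-2.0501, 0.6534) x1=(-1.1628, 2.2228) x2=(-1.8109, -2.0602) x3=(-0.9771, 0.7965)
step 31: x0=(-2.0574, 0.6305) x1=(-1.1634, 2.2431) x2=(-1.8121, -2.0647) x3=(-1.0040, 0.8357)
step 32: x0=(-2.0643, 0.6075) x1=(-1.1638, 2.2633) x2=(-1.8132, -2.0692) x3=(-1.0315, 0.8750)
step 33: x0=(-2.0709, 0.5847) x1=(-1.1642, 2.2833) x2=(-1.8143, -2.0738) x3=(-1.0596, 0.9145)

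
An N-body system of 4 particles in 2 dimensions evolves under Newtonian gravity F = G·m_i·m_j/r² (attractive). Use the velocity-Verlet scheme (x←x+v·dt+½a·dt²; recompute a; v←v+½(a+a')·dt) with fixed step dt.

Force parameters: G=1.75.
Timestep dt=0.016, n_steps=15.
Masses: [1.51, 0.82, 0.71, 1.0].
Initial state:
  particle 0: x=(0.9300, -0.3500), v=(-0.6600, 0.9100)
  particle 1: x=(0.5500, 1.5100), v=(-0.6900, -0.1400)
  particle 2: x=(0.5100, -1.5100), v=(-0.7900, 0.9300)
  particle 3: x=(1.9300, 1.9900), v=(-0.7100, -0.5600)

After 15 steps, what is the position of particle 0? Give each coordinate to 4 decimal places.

(0.7642, -0.1338)

step 0: x0=(0.9300, -0.3500) x1=(0.5500, 1.5100) x2=(0.5100, -1.5100) x3=(1.9300, 1.9900)
step 1: x0=(0.9194, -0.3355) x1=(0.5391, 1.5077) x2=(0.4974, -1.4949) x3=(1.9185, 1.9810)
step 2: x0=(0.9088, -0.3209) x1=(0.5284, 1.5052) x2=(0.4850, -1.4793) x3=(1.9069, 1.9717)
step 3: x0=(0.8980, -0.3065) x1=(0.5179, 1.5026) x2=(0.4728, -1.4632) x3=(1.8950, 1.9623)
step 4: x0=(0.8872, -0.2920) x1=(0.5077, 1.4998) x2=(0.4608, -1.4466) x3=(1.8828, 1.9528)
step 5: x0=(0.8764, -0.2776) x1=(0.4978, 1.4968) x2=(0.4489, -1.4295) x3=(1.8705, 1.9430)
step 6: x0=(0.8655, -0.2631) x1=(0.4881, 1.4937) x2=(0.4371, -1.4119) x3=(1.8579, 1.9331)
step 7: x0=(0.8545, -0.2487) x1=(0.4786, 1.4904) x2=(0.4256, -1.3938) x3=(1.8452, 1.9230)
step 8: x0=(0.8434, -0.2343) x1=(0.4694, 1.4869) x2=(0.4142, -1.3753) x3=(1.8321, 1.9127)
step 9: x0=(0.8323, -0.2200) x1=(0.4604, 1.4833) x2=(0.4030, -1.3562) x3=(1.8189, 1.9022)
step 10: x0=(0.8211, -0.2056) x1=(0.4517, 1.4794) x2=(0.3920, -1.3366) x3=(1.8054, 1.8915)
step 11: x0=(0.8099, -0.1912) x1=(0.4433, 1.4753) x2=(0.3811, -1.3165) x3=(1.7917, 1.8806)
step 12: x0=(0.7986, -0.1769) x1=(0.4351, 1.4711) x2=(0.3705, -1.2959) x3=(1.7777, 1.8696)
step 13: x0=(0.7872, -0.1625) x1=(0.4272, 1.4666) x2=(0.3600, -1.2748) x3=(1.7635, 1.8583)
step 14: x0=(0.7757, -0.1482) x1=(0.4196, 1.4619) x2=(0.3497, -1.2531) x3=(1.7491, 1.8469)
step 15: x0=(0.7642, -0.1338) x1=(0.4123, 1.4570) x2=(0.3396, -1.2309) x3=(1.7343, 1.8352)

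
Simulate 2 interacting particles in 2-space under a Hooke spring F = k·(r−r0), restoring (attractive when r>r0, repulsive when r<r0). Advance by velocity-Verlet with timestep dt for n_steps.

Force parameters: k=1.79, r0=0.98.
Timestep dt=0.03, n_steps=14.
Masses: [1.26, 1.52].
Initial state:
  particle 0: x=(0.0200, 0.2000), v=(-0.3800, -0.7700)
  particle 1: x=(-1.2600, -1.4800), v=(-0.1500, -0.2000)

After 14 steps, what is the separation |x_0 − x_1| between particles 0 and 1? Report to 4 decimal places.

1.6332

step 0: x0=(0.0200, 0.2000) x1=(-1.2600, -1.4800)
step 1: x0=(0.0082, 0.1763) x1=(-1.2641, -1.4855)
step 2: x0=(-0.0045, 0.1515) x1=(-1.2676, -1.4901)
step 3: x0=(-0.0181, 0.1256) x1=(-1.2703, -1.4938)
step 4: x0=(-0.0325, 0.0986) x1=(-1.2723, -1.4966)
step 5: x0=(-0.0477, 0.0706) x1=(-1.2736, -1.4985)
step 6: x0=(-0.0637, 0.0415) x1=(-1.2743, -1.4995)
step 7: x0=(-0.0805, 0.0115) x1=(-1.2744, -1.4998)
step 8: x0=(-0.0980, -0.0195) x1=(-1.2738, -1.4992)
step 9: x0=(-0.1162, -0.0514) x1=(-1.2726, -1.4979)
step 10: x0=(-0.1352, -0.0842) x1=(-1.2709, -1.4959)
step 11: x0=(-0.1548, -0.1178) x1=(-1.2686, -1.4932)
step 12: x0=(-0.1750, -0.1522) x1=(-1.2657, -1.4898)
step 13: x0=(-0.1959, -0.1873) x1=(-1.2624, -1.4859)
step 14: x0=(-0.2173, -0.2231) x1=(-1.2586, -1.4813)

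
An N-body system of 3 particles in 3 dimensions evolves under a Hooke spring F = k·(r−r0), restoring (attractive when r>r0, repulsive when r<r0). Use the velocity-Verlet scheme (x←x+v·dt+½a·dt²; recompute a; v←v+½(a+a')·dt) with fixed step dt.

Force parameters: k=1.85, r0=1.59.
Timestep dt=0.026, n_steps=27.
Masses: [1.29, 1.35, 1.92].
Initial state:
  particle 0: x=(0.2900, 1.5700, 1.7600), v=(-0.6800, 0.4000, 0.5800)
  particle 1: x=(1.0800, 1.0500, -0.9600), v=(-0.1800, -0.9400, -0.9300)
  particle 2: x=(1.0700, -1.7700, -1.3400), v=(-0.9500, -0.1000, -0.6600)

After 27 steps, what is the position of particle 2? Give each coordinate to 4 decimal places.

step 0: x0=(0.2900, 1.5700, 1.7600) x1=(1.0800, 1.0500, -0.9600) x2=(1.0700, -1.7700, -1.3400)
step 1: x0=(0.2727, 1.5792, 1.7735) x1=(1.0752, 1.0251, -0.9837) x2=(1.0451, -1.7715, -1.3564)
step 2: x0=(0.2563, 1.5861, 1.7838) x1=(1.0700, 0.9993, -1.0064) x2=(1.0199, -1.7707, -1.3714)
step 3: x0=(0.2408, 1.5905, 1.7908) x1=(1.0644, 0.9726, -1.0280) x2=(0.9944, -1.7678, -1.3850)
step 4: x0=(0.2261, 1.5925, 1.7945) x1=(1.0584, 0.9452, -1.0485) x2=(0.9686, -1.7626, -1.3970)
step 5: x0=(0.2122, 1.5921, 1.7948) x1=(1.0521, 0.9169, -1.0680) x2=(0.9425, -1.7552, -1.4077)
step 6: x0=(0.1992, 1.5891, 1.7918) x1=(1.0453, 0.8880, -1.0862) x2=(0.9161, -1.7457, -1.4168)
step 7: x0=(0.1871, 1.5838, 1.7854) x1=(1.0381, 0.8584, -1.1033) x2=(0.8895, -1.7341, -1.4245)
step 8: x0=(0.1758, 1.5759, 1.7755) x1=(1.0305, 0.8281, -1.1193) x2=(0.8626, -1.7204, -1.4307)
step 9: x0=(0.1654, 1.5656, 1.7622) x1=(1.0224, 0.7974, -1.1340) x2=(0.8354, -1.7046, -1.4354)
step 10: x0=(0.1558, 1.5529, 1.7455) x1=(1.0139, 0.7661, -1.1475) x2=(0.8080, -1.6868, -1.4387)
step 11: x0=(0.1470, 1.5377, 1.7254) x1=(1.0049, 0.7343, -1.1598) x2=(0.7803, -1.6671, -1.4406)
step 12: x0=(0.1391, 1.5202, 1.7020) x1=(0.9954, 0.7021, -1.1709) x2=(0.7525, -1.6455, -1.4411)
step 13: x0=(0.1319, 1.5002, 1.6752) x1=(0.9855, 0.6696, -1.1807) x2=(0.7244, -1.6220, -1.4402)
step 14: x0=(0.1255, 1.4780, 1.6451) x1=(0.9751, 0.6368, -1.1894) x2=(0.6961, -1.5968, -1.4380)
step 15: x0=(0.1198, 1.4534, 1.6118) x1=(0.9643, 0.6038, -1.1968) x2=(0.6677, -1.5699, -1.4344)
step 16: x0=(0.1149, 1.4266, 1.5754) x1=(0.9530, 0.5705, -1.2031) x2=(0.6390, -1.5413, -1.4295)
step 17: x0=(0.1106, 1.3976, 1.5358) x1=(0.9413, 0.5372, -1.2082) x2=(0.6103, -1.5111, -1.4234)
step 18: x0=(0.1071, 1.3664, 1.4932) x1=(0.9291, 0.5037, -1.2121) x2=(0.5813, -1.4795, -1.4160)
step 19: x0=(0.1042, 1.3332, 1.4477) x1=(0.9165, 0.4703, -1.2150) x2=(0.5523, -1.4464, -1.4074)
step 20: x0=(0.1019, 1.2979, 1.3993) x1=(0.9035, 0.4368, -1.2167) x2=(0.5230, -1.4120, -1.3977)
step 21: x0=(0.1002, 1.2608, 1.3482) x1=(0.8902, 0.4035, -1.2174) x2=(0.4937, -1.3764, -1.3869)
step 22: x0=(0.0991, 1.2218, 1.2944) x1=(0.8764, 0.3702, -1.2171) x2=(0.4643, -1.3396, -1.3750)
step 23: x0=(0.0985, 1.1810, 1.2381) x1=(0.8623, 0.3372, -1.2158) x2=(0.4347, -1.3017, -1.3622)
step 24: x0=(0.0984, 1.1385, 1.1795) x1=(0.8479, 0.3044, -1.2136) x2=(0.4051, -1.2629, -1.3484)
step 25: x0=(0.0987, 1.0944, 1.1185) x1=(0.8332, 0.2718, -1.2105) x2=(0.3753, -1.2232, -1.3336)
step 26: x0=(0.0994, 1.0488, 1.0555) x1=(0.8183, 0.2396, -1.2066) x2=(0.3454, -1.1827, -1.3181)
step 27: x0=(0.1005, 1.0019, 0.9905) x1=(0.8031, 0.2077, -1.2019) x2=(0.3155, -1.1415, -1.3017)

(0.3155, -1.1415, -1.3017)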